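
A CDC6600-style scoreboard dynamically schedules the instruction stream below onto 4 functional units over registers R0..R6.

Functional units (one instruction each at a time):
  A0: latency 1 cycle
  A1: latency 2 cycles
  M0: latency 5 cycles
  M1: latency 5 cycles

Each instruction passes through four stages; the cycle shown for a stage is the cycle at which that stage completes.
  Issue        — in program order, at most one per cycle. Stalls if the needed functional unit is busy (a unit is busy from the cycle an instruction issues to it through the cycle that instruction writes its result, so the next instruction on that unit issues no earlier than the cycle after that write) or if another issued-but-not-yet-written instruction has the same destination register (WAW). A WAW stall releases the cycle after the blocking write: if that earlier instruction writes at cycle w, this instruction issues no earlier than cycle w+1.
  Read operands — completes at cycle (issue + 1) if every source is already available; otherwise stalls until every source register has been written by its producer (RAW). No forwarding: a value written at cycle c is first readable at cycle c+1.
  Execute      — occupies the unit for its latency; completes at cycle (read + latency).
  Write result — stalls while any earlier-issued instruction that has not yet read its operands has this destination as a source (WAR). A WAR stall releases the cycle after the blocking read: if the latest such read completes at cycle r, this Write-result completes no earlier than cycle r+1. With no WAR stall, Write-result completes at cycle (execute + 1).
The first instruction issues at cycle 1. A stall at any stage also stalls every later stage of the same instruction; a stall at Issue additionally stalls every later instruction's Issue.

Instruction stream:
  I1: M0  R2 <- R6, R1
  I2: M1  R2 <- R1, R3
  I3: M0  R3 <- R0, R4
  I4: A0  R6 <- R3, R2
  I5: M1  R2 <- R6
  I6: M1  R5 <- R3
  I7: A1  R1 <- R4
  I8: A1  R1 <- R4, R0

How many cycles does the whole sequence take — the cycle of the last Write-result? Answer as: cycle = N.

cycle = 38

cycle 1: I1 dispatched to M0
cycle 2: I1 operands ready
cycle 7: I1 complete
cycle 8: R2←I1
cycle 9: I2 dispatched to M1
cycle 10: I2 operands ready, I3 dispatched to M0
cycle 11: I3 operands ready, I4 dispatched to A0
cycle 15: I2 complete
cycle 16: R2←I2, I3 complete
cycle 17: R3←I3, I5 dispatched to M1
cycle 18: I4 operands ready
cycle 19: I4 complete
cycle 20: R6←I4
cycle 21: I5 operands ready
cycle 26: I5 complete
cycle 27: R2←I5
cycle 28: I6 dispatched to M1
cycle 29: I6 operands ready, I7 dispatched to A1
cycle 30: I7 operands ready
cycle 32: I7 complete
cycle 33: R1←I7
cycle 34: I6 complete, I8 dispatched to A1
cycle 35: R5←I6, I8 operands ready
cycle 37: I8 complete
cycle 38: R1←I8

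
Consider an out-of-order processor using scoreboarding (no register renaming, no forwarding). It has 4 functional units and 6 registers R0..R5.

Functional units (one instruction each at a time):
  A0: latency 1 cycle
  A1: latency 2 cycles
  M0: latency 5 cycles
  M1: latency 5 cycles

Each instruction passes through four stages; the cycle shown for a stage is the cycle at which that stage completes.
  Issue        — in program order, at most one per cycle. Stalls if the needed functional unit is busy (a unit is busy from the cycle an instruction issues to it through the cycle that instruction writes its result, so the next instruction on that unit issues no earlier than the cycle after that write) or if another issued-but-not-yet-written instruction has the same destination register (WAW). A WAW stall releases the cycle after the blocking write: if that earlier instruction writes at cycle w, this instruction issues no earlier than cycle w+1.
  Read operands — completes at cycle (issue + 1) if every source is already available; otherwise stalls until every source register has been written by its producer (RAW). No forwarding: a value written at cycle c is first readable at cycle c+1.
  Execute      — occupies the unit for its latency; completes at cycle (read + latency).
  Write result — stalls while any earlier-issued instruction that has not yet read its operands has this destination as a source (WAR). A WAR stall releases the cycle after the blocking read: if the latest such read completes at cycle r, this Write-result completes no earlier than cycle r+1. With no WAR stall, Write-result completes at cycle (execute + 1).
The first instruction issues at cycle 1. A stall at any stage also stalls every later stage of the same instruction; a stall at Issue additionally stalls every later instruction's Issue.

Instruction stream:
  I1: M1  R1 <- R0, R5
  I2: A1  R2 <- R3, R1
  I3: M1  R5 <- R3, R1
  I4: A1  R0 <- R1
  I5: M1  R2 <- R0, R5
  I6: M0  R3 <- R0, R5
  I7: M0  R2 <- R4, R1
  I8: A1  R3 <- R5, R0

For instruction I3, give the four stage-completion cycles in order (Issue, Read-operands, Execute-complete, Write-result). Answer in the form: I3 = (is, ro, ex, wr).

  I1 | 1 | 2 | 7 | 8
  I2 | 2 | 9 | 11 | 12   RAW R1: wait I1 write@8
  I3 | 9 | 10 | 15 | 16   struct: M1 busy until I1 writes@8
  I4 | 13 | 14 | 16 | 17   struct: A1 busy until I2 writes@12
  I5 | 17 | 18 | 23 | 24   struct: M1 busy until I3 writes@16
  I6 | 18 | 19 | 24 | 25
  I7 | 26 | 27 | 32 | 33   struct: M0 busy until I6 writes@25
  I8 | 27 | 28 | 30 | 31

I3 = (9, 10, 15, 16)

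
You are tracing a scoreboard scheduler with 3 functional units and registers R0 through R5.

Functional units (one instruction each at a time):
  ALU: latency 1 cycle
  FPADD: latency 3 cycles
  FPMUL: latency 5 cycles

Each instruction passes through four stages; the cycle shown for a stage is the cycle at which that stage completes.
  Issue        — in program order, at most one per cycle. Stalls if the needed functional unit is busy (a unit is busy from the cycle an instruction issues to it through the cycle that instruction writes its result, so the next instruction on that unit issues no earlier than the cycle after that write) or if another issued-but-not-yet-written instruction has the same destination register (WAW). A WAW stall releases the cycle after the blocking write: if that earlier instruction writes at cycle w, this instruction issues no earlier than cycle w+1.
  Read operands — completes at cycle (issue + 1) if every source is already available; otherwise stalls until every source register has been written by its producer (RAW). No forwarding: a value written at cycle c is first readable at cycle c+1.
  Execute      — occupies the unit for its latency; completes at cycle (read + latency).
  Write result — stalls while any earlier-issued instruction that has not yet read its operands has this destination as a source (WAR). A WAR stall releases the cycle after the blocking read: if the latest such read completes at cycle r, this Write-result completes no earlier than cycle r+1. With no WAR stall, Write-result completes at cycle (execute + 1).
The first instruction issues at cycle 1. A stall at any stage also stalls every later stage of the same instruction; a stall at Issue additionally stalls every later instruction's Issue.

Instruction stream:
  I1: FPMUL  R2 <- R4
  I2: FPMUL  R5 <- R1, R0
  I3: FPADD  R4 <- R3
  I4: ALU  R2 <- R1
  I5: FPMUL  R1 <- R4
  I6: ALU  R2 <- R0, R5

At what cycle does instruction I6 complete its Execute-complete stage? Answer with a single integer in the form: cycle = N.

cycle = 20

  I1 | 1 | 2 | 7 | 8
  I2 | 9 | 10 | 15 | 16   struct: FPMUL busy until I1 writes@8
  I3 | 10 | 11 | 14 | 15
  I4 | 11 | 12 | 13 | 14
  I5 | 17 | 18 | 23 | 24   struct: FPMUL busy until I2 writes@16
  I6 | 18 | 19 | 20 | 21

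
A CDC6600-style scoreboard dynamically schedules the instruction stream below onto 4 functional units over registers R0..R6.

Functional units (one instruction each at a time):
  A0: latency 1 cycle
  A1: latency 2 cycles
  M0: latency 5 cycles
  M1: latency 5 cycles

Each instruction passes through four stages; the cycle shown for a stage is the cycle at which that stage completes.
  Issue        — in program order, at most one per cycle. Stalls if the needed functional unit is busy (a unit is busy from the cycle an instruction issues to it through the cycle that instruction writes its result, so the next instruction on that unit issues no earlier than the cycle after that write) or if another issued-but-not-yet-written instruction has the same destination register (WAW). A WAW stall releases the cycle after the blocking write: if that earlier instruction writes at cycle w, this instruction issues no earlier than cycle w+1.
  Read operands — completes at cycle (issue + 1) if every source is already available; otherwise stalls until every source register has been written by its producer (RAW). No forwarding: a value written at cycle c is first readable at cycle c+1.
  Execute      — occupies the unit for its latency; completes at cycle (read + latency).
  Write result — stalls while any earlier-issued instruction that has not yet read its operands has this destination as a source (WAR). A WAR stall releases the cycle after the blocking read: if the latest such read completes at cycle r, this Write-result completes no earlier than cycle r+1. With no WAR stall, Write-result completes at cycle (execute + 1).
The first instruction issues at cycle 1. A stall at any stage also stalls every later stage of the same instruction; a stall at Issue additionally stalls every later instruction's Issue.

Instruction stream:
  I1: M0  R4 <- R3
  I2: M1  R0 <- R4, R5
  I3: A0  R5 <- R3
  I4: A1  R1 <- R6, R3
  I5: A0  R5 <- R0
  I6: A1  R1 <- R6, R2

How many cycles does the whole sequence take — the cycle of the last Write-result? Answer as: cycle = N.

cycle = 18

I1 -> (1, 2, 7, 8)
I2 -> (2, 9, 14, 15)  // RAW R4: wait I1 write@8
I3 -> (3, 4, 5, 10)  // WAR R5: wait I2 read@9
I4 -> (4, 5, 7, 8)
I5 -> (11, 16, 17, 18)  // struct: A0 busy until I3 writes@10, RAW R0: wait I2 write@15
I6 -> (12, 13, 15, 16)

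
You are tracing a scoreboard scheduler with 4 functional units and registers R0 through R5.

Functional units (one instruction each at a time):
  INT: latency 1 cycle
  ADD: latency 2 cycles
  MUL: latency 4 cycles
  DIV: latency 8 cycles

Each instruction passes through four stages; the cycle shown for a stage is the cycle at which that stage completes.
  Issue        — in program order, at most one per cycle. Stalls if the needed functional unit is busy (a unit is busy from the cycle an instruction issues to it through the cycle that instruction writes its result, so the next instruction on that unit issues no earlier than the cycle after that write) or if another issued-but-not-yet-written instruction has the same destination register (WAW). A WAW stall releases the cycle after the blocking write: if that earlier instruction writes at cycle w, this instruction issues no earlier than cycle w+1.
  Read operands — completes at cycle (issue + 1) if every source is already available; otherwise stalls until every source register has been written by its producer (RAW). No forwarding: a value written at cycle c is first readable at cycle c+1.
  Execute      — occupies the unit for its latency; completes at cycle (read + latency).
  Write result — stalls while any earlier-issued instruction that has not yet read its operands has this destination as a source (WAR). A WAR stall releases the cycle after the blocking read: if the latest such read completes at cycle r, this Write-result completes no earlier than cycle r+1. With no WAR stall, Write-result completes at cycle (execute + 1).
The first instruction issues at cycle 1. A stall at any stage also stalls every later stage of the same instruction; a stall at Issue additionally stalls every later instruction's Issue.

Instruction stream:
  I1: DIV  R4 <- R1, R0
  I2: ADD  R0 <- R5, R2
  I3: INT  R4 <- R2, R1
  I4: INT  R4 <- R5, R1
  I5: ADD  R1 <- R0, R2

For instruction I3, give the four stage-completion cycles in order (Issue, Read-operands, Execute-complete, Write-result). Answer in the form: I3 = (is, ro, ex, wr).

c1: issue I1 (DIV)
c2: I1 read-ops, issue I2 (ADD)
c3: I2 read-ops
c5: I2 finished on ADD
c6: I2→R0
c10: I1 finished on DIV
c11: I1→R4
c12: issue I3 (INT)
c13: I3 read-ops
c14: I3 finished on INT
c15: I3→R4
c16: issue I4 (INT)
c17: I4 read-ops, issue I5 (ADD)
c18: I4 finished on INT, I5 read-ops
c19: I4→R4
c20: I5 finished on ADD
c21: I5→R1

I3 = (12, 13, 14, 15)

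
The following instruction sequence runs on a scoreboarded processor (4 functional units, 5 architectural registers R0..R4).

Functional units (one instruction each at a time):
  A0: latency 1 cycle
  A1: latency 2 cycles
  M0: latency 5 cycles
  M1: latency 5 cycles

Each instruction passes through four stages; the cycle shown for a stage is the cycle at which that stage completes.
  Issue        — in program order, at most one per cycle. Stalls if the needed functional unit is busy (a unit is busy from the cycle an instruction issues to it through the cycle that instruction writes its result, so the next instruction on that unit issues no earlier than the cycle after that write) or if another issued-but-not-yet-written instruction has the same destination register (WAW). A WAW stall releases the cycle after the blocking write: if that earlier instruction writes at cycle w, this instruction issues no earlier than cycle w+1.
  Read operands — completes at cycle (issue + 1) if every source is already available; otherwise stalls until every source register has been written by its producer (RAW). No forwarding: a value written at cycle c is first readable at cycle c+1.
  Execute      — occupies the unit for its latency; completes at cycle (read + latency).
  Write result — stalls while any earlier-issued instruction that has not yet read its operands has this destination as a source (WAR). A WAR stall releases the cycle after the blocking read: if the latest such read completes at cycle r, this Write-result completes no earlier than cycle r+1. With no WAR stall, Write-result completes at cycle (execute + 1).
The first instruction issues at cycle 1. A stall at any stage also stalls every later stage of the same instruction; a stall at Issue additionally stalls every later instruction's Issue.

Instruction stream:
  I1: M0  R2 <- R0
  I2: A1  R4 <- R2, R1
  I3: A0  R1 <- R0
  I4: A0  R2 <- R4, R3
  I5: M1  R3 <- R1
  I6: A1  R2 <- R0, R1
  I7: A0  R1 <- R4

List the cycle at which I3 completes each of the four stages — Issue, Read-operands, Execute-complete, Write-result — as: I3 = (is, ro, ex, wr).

I3 = (3, 4, 5, 10)

  I1 | 1 | 2 | 7 | 8
  I2 | 2 | 9 | 11 | 12   RAW R2: wait I1 write@8
  I3 | 3 | 4 | 5 | 10   WAR R1: wait I2 read@9
  I4 | 11 | 13 | 14 | 15   struct: A0 busy until I3 writes@10 · RAW R4: wait I2 write@12
  I5 | 12 | 13 | 18 | 19
  I6 | 16 | 17 | 19 | 20   WAW R2: wait I4 write@15
  I7 | 17 | 18 | 19 | 20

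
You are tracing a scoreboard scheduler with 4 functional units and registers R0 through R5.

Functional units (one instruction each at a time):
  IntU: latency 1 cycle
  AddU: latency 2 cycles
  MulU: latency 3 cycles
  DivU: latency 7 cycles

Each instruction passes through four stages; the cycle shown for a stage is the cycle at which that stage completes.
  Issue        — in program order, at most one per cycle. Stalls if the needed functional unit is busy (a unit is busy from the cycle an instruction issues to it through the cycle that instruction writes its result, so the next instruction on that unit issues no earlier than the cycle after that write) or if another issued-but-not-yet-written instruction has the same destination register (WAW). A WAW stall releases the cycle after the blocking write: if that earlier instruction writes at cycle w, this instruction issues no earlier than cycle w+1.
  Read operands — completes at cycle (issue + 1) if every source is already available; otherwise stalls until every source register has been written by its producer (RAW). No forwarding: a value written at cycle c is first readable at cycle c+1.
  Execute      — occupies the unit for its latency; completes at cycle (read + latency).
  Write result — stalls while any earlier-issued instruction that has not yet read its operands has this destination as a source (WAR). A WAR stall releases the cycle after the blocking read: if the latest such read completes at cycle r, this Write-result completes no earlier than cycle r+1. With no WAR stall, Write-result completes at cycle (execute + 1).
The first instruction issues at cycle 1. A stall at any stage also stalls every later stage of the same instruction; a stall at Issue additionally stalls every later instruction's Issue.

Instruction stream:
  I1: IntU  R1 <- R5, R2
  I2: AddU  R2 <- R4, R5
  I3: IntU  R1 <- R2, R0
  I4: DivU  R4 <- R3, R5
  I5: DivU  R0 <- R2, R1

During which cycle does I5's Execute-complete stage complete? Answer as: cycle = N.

t=1  I1→IntU
t=2  I1 RO · I2→AddU
t=3  I1 EX · I2 RO
t=4  I1 WR R1
t=5  I2 EX · I3→IntU
t=6  I2 WR R2 · I4→DivU
t=7  I3 RO · I4 RO
t=8  I3 EX
t=9  I3 WR R1
t=14  I4 EX
t=15  I4 WR R4
t=16  I5→DivU
t=17  I5 RO
t=24  I5 EX
t=25  I5 WR R0

cycle = 24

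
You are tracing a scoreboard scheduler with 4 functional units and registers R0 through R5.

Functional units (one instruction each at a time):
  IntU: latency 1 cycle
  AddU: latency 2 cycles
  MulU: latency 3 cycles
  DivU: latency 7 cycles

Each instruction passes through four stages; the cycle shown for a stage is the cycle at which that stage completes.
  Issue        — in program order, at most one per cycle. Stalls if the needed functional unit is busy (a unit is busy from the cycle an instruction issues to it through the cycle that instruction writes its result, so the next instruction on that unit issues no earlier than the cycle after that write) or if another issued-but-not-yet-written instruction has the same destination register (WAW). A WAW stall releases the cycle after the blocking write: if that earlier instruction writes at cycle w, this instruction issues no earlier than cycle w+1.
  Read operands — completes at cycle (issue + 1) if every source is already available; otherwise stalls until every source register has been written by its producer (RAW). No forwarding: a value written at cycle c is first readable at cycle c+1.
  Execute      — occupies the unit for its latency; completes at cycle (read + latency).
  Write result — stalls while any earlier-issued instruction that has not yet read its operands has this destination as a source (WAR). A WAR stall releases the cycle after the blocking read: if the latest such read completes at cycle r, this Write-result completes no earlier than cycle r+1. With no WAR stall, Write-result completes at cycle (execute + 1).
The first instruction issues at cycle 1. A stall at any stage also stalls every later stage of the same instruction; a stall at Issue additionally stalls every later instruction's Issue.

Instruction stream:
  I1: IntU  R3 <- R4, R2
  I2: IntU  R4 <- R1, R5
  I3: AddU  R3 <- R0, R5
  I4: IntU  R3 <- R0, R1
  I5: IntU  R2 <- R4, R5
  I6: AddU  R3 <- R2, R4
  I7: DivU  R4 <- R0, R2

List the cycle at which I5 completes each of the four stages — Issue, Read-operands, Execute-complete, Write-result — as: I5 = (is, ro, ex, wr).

  I1 | 1 | 2 | 3 | 4
  I2 | 5 | 6 | 7 | 8   struct: IntU busy until I1 writes@4
  I3 | 6 | 7 | 9 | 10
  I4 | 11 | 12 | 13 | 14   WAW R3: wait I3 write@10
  I5 | 15 | 16 | 17 | 18   struct: IntU busy until I4 writes@14
  I6 | 16 | 19 | 21 | 22   RAW R2: wait I5 write@18
  I7 | 17 | 19 | 26 | 27   RAW R2: wait I5 write@18

I5 = (15, 16, 17, 18)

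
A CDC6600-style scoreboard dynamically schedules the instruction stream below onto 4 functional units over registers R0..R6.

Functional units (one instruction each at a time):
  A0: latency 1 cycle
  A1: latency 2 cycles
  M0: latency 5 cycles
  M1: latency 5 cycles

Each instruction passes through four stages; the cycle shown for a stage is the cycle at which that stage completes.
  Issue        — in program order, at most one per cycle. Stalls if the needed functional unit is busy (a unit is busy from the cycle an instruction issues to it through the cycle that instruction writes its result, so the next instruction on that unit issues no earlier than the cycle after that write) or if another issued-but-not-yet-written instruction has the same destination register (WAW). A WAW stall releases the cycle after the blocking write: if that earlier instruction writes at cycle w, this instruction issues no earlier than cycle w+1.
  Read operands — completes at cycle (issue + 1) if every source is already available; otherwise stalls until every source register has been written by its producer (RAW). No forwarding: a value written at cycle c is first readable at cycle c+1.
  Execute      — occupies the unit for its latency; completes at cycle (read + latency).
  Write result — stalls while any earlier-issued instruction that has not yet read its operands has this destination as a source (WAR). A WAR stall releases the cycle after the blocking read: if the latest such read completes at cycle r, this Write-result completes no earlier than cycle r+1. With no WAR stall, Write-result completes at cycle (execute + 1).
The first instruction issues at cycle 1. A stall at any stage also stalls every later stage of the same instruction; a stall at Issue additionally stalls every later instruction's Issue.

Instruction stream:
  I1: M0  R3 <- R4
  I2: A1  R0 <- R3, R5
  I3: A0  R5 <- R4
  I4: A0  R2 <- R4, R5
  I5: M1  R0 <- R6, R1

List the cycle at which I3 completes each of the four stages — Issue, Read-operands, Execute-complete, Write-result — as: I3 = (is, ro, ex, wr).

  I1 | 1 | 2 | 7 | 8
  I2 | 2 | 9 | 11 | 12   RAW R3: wait I1 write@8
  I3 | 3 | 4 | 5 | 10   WAR R5: wait I2 read@9
  I4 | 11 | 12 | 13 | 14   struct: A0 busy until I3 writes@10
  I5 | 13 | 14 | 19 | 20   WAW R0: wait I2 write@12

I3 = (3, 4, 5, 10)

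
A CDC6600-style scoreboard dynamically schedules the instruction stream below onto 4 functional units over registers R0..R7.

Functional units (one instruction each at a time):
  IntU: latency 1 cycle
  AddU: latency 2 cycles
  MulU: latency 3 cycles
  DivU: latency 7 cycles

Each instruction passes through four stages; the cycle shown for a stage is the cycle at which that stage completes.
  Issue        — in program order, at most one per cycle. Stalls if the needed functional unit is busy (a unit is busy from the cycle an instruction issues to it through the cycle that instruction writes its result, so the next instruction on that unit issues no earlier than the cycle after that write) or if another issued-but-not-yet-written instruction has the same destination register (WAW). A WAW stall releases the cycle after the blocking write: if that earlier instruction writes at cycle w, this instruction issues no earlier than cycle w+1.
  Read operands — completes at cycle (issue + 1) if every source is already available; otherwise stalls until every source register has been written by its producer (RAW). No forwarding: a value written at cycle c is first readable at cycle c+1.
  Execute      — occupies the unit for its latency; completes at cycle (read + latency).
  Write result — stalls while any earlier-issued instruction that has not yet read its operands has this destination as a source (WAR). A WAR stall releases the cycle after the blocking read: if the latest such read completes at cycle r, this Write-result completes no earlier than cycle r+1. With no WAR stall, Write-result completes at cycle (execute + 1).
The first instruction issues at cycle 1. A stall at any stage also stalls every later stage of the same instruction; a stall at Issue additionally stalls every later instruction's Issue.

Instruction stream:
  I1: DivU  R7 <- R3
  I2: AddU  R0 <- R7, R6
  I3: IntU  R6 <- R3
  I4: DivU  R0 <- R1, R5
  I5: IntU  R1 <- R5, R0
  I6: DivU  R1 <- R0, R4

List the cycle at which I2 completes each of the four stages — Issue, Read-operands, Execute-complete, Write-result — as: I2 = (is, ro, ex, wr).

c1: issue I1 (DivU)
c2: I1 read-ops · issue I2 (AddU)
c3: issue I3 (IntU)
c4: I3 read-ops
c5: I3 finished on IntU
c9: I1 finished on DivU
c10: I1→R7
c11: I2 read-ops
c12: I3→R6
c13: I2 finished on AddU
c14: I2→R0
c15: issue I4 (DivU)
c16: I4 read-ops · issue I5 (IntU)
c23: I4 finished on DivU
c24: I4→R0
c25: I5 read-ops
c26: I5 finished on IntU
c27: I5→R1
c28: issue I6 (DivU)
c29: I6 read-ops
c36: I6 finished on DivU
c37: I6→R1

I2 = (2, 11, 13, 14)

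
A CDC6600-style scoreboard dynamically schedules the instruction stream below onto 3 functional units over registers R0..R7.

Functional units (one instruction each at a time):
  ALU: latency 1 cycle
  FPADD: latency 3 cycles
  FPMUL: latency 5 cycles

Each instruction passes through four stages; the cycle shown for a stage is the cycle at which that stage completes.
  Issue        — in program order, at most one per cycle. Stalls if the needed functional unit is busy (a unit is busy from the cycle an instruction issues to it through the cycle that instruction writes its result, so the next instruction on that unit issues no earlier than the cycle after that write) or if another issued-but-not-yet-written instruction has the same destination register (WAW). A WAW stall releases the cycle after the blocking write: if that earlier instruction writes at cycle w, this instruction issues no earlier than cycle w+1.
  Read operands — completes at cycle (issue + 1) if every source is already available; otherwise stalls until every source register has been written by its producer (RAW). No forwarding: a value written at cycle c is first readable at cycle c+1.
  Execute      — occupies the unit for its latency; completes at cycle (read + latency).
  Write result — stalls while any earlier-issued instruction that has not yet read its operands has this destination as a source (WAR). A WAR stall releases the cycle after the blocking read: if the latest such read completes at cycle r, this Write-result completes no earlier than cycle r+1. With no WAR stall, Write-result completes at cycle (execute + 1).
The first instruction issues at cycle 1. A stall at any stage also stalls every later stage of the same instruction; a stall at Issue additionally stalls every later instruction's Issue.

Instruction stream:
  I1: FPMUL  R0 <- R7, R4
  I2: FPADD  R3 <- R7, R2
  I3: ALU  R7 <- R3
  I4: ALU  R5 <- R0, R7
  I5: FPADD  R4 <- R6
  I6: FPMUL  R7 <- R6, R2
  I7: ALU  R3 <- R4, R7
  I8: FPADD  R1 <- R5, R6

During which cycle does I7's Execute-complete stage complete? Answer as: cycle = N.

1) issue 1, read 2, done 7, write 8
2) issue 2, read 3, done 6, write 7
3) issue 3, read 8, done 9, write 10  <RAW R3: wait I2 write@7>
4) issue 11, read 12, done 13, write 14  <struct: ALU busy until I3 writes@10>
5) issue 12, read 13, done 16, write 17
6) issue 13, read 14, done 19, write 20
7) issue 15, read 21, done 22, write 23  <struct: ALU busy until I4 writes@14 / RAW R7: wait I6 write@20>
8) issue 18, read 19, done 22, write 23  <struct: FPADD busy until I5 writes@17>

cycle = 22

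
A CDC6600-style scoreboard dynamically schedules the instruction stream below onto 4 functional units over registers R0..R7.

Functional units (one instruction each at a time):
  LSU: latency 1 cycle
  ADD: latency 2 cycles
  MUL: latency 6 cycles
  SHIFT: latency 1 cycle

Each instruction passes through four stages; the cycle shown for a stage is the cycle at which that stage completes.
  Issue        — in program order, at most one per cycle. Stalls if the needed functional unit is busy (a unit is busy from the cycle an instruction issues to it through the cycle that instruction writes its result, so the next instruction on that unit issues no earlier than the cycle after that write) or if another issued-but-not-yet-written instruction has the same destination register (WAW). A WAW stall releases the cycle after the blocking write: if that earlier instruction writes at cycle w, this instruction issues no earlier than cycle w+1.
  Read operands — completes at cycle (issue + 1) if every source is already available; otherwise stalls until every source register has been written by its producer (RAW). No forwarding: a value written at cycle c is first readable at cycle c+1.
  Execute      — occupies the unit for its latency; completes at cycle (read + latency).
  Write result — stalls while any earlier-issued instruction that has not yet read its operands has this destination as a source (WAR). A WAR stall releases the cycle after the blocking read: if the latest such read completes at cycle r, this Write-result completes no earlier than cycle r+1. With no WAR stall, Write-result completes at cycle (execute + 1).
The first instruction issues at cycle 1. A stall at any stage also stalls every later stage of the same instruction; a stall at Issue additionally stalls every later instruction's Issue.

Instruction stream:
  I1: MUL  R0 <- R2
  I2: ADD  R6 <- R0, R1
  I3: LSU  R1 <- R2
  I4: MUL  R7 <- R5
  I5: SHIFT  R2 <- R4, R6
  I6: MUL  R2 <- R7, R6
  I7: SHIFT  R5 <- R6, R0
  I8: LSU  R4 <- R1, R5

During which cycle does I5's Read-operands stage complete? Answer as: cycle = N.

cycle = 14

1) issue 1, read 2, done 8, write 9
2) issue 2, read 10, done 12, write 13  <RAW R0: wait I1 write@9>
3) issue 3, read 4, done 5, write 11  <WAR R1: wait I2 read@10>
4) issue 10, read 11, done 17, write 18  <struct: MUL busy until I1 writes@9>
5) issue 11, read 14, done 15, write 16  <RAW R6: wait I2 write@13>
6) issue 19, read 20, done 26, write 27  <struct: MUL busy until I4 writes@18>
7) issue 20, read 21, done 22, write 23
8) issue 21, read 24, done 25, write 26  <RAW R5: wait I7 write@23>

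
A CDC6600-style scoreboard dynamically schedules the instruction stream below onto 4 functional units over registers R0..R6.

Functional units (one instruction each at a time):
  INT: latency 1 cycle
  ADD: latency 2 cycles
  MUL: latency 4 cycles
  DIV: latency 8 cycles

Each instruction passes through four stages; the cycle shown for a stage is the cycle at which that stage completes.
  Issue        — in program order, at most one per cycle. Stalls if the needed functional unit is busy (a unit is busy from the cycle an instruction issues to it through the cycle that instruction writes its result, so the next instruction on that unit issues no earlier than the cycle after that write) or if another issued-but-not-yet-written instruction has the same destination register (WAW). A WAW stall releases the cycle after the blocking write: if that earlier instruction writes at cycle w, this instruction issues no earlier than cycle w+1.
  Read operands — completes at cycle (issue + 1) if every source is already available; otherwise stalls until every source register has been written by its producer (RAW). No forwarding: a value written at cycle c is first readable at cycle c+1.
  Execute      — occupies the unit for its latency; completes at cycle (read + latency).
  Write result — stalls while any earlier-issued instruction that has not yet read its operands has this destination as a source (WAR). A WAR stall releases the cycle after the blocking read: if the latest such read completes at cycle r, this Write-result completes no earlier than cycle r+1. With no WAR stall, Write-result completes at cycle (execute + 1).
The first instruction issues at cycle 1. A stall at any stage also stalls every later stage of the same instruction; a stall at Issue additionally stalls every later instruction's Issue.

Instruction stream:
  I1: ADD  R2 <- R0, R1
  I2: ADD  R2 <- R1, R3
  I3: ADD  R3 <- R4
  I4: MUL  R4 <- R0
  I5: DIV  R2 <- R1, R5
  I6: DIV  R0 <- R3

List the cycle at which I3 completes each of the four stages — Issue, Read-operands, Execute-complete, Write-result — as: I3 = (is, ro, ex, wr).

I3 = (11, 12, 14, 15)

I1: IS=1 RO=2 EX=4 WR=5
I2: IS=6 RO=7 EX=9 WR=10  [struct: ADD busy until I1 writes@5]
I3: IS=11 RO=12 EX=14 WR=15  [struct: ADD busy until I2 writes@10]
I4: IS=12 RO=13 EX=17 WR=18
I5: IS=13 RO=14 EX=22 WR=23
I6: IS=24 RO=25 EX=33 WR=34  [struct: DIV busy until I5 writes@23]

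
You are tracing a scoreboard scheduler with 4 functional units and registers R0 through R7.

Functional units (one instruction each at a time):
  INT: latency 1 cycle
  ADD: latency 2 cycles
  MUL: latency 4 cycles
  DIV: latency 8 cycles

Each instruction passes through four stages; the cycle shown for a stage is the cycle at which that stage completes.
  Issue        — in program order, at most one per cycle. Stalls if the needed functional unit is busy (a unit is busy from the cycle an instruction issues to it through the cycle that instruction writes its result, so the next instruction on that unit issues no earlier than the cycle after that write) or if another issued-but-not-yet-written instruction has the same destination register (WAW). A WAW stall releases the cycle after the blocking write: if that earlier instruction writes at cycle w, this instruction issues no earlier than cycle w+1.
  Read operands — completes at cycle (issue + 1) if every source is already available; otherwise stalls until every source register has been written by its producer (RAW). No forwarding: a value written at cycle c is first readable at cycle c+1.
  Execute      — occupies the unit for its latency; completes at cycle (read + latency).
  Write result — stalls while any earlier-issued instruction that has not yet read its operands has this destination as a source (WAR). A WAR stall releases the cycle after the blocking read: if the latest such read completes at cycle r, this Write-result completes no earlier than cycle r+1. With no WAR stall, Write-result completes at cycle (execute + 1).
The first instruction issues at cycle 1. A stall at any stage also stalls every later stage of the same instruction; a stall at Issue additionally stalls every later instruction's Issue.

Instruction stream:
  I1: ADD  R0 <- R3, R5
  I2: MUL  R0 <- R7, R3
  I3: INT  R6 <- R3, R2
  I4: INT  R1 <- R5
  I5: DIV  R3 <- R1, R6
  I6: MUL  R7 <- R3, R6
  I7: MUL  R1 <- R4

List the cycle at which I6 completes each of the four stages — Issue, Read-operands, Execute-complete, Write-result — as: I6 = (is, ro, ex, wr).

[1] I1 dispatched to ADD
[2] I1 operands ready
[4] I1 complete
[5] R0←I1
[6] I2 dispatched to MUL
[7] I2 operands ready | I3 dispatched to INT
[8] I3 operands ready
[9] I3 complete
[10] R6←I3
[11] I2 complete | I4 dispatched to INT
[12] R0←I2 | I4 operands ready | I5 dispatched to DIV
[13] I4 complete | I6 dispatched to MUL
[14] R1←I4
[15] I5 operands ready
[23] I5 complete
[24] R3←I5
[25] I6 operands ready
[29] I6 complete
[30] R7←I6
[31] I7 dispatched to MUL
[32] I7 operands ready
[36] I7 complete
[37] R1←I7

I6 = (13, 25, 29, 30)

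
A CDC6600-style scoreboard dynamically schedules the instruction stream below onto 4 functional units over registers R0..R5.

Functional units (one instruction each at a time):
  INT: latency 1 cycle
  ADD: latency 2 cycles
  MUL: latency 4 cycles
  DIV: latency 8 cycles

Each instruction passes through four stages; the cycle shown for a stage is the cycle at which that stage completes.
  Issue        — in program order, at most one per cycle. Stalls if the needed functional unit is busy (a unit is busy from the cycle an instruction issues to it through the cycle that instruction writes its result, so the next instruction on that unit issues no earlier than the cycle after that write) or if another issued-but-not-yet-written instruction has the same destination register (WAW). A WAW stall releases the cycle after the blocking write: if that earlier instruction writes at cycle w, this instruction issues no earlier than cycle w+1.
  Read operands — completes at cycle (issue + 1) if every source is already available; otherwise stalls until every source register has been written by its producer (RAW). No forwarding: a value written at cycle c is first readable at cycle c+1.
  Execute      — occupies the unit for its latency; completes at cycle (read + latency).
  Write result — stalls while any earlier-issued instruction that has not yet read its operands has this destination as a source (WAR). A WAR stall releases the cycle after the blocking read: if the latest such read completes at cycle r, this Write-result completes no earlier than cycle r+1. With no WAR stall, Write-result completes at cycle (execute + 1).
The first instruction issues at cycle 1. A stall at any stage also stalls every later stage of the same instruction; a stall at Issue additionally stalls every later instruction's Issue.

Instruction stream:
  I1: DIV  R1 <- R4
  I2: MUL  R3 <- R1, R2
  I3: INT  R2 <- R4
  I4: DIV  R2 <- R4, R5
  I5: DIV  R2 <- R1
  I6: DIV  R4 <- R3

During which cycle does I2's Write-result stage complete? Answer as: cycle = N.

I1: IS=1 RO=2 EX=10 WR=11
I2: IS=2 RO=12 EX=16 WR=17  [RAW R1: wait I1 write@11]
I3: IS=3 RO=4 EX=5 WR=13  [WAR R2: wait I2 read@12]
I4: IS=14 RO=15 EX=23 WR=24  [WAW R2: wait I3 write@13]
I5: IS=25 RO=26 EX=34 WR=35  [struct: DIV busy until I4 writes@24]
I6: IS=36 RO=37 EX=45 WR=46  [struct: DIV busy until I5 writes@35]

cycle = 17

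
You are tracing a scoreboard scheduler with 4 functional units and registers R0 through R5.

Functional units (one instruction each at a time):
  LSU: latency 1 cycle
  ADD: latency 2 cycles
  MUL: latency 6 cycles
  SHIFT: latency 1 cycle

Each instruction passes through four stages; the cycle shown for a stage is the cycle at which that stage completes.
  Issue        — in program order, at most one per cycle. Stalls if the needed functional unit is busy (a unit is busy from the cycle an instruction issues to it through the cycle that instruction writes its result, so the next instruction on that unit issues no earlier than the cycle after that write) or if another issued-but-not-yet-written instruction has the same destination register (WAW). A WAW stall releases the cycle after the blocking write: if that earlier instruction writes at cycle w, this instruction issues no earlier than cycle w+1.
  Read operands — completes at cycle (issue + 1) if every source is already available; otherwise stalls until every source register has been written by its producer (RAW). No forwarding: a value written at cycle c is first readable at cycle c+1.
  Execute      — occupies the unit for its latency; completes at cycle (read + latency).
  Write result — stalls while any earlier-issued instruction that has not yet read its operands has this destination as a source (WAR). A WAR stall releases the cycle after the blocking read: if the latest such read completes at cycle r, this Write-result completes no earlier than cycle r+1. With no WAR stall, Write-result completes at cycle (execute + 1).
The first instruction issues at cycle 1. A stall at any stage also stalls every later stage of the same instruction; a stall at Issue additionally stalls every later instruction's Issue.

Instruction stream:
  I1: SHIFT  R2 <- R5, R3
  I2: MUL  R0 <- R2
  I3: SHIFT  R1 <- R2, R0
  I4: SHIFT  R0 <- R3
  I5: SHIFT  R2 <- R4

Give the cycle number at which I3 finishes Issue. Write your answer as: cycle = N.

cycle 1: I1 issues→SHIFT
cycle 2: I1 reads; I2 issues→MUL
cycle 3: I1 exec-done
cycle 4: I1 writes R2
cycle 5: I2 reads; I3 issues→SHIFT
cycle 11: I2 exec-done
cycle 12: I2 writes R0
cycle 13: I3 reads
cycle 14: I3 exec-done
cycle 15: I3 writes R1
cycle 16: I4 issues→SHIFT
cycle 17: I4 reads
cycle 18: I4 exec-done
cycle 19: I4 writes R0
cycle 20: I5 issues→SHIFT
cycle 21: I5 reads
cycle 22: I5 exec-done
cycle 23: I5 writes R2

cycle = 5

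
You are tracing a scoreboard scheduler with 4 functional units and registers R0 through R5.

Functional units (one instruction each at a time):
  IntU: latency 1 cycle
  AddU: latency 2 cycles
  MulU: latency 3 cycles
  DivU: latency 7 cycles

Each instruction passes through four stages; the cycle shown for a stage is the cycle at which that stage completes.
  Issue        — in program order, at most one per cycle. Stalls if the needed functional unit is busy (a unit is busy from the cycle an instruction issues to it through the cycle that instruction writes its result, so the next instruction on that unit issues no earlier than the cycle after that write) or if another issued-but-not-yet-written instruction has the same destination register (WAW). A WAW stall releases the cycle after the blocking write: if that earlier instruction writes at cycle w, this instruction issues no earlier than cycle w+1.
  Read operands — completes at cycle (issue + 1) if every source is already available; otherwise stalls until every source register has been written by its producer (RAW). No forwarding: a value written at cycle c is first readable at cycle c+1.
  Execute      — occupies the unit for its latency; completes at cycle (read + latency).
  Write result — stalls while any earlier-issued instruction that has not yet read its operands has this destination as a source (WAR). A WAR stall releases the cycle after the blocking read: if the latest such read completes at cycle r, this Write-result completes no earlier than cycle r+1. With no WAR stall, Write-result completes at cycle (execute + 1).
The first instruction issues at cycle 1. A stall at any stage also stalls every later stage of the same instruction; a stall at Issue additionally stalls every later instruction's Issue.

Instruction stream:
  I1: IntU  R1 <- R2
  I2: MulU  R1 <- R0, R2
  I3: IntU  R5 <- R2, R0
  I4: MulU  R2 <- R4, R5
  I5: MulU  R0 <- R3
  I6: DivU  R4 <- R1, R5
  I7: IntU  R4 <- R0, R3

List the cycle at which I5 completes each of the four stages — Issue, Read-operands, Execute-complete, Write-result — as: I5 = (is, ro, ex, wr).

I5 = (17, 18, 21, 22)

t=1  issue I1 (IntU)
t=2  I1 read-ops
t=3  I1 finished on IntU
t=4  I1→R1
t=5  issue I2 (MulU)
t=6  I2 read-ops; issue I3 (IntU)
t=7  I3 read-ops
t=8  I3 finished on IntU
t=9  I2 finished on MulU; I3→R5
t=10  I2→R1
t=11  issue I4 (MulU)
t=12  I4 read-ops
t=15  I4 finished on MulU
t=16  I4→R2
t=17  issue I5 (MulU)
t=18  I5 read-ops; issue I6 (DivU)
t=19  I6 read-ops
t=21  I5 finished on MulU
t=22  I5→R0
t=26  I6 finished on DivU
t=27  I6→R4
t=28  issue I7 (IntU)
t=29  I7 read-ops
t=30  I7 finished on IntU
t=31  I7→R4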